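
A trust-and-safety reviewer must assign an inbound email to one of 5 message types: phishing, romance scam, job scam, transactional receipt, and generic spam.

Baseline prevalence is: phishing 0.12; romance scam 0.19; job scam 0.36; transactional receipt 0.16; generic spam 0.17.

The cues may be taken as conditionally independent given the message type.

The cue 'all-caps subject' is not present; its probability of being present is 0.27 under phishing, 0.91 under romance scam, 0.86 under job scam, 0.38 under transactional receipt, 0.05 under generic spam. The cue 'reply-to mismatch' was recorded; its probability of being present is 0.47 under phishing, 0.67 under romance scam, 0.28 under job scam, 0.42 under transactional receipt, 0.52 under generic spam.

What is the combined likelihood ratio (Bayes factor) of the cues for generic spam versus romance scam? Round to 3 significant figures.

The Bayes factor is the ratio of the joint likelihoods of the cue pattern under the two hypotheses (using 1 − P(present | H) for each absent cue).
  generic spam: (1 − 0.05) × 0.52 = 0.494
  romance scam: (1 − 0.91) × 0.67 = 0.0603
Bayes factor = 0.494 / 0.0603 ≈ 8.19

8.19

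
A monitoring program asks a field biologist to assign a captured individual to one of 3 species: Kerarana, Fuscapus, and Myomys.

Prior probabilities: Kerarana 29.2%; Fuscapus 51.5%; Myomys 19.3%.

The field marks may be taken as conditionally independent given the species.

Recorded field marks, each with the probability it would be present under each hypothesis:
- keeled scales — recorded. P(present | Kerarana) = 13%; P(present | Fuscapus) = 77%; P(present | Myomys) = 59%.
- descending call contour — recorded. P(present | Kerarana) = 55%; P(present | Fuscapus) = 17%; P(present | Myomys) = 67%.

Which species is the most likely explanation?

By Bayes' rule with conditional independence, the unnormalized weight for each hypothesis is prior × ∏ likelihoods:
  Kerarana: 0.292 × 0.13 × 0.55 = 0.020878
  Fuscapus: 0.515 × 0.77 × 0.17 = 0.067414
  Myomys: 0.193 × 0.59 × 0.67 = 0.076293
The unnormalized weights sum to 0.16458.
P(Kerarana | evidence) ≈ 0.020878 / 0.16458 ≈ 0.127
P(Fuscapus | evidence) ≈ 0.067414 / 0.16458 ≈ 0.410
P(Myomys | evidence) ≈ 0.076293 / 0.16458 ≈ 0.464
The largest is 0.464, so Myomys is most probable.

Myomys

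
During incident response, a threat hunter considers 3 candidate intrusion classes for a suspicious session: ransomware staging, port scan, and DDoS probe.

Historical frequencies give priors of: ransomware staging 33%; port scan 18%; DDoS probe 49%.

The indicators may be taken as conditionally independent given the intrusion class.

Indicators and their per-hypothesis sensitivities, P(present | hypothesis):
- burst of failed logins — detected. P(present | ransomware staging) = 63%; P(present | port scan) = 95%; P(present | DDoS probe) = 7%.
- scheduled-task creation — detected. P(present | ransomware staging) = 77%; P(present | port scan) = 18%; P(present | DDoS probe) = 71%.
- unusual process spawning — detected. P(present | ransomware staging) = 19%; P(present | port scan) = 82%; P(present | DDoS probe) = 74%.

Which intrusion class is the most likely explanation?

For each hypothesis, the unnormalized posterior weight is prior × product of the indicator likelihoods:
  ransomware staging: 0.33 × 0.63 × 0.77 × 0.19 = 0.030416
  port scan: 0.18 × 0.95 × 0.18 × 0.82 = 0.02524
  DDoS probe: 0.49 × 0.07 × 0.71 × 0.74 = 0.018021
Marginal likelihood of the evidence = 0.073677.
P(ransomware staging | evidence) ≈ 0.030416 / 0.073677 ≈ 0.413
P(port scan | evidence) ≈ 0.02524 / 0.073677 ≈ 0.343
P(DDoS probe | evidence) ≈ 0.018021 / 0.073677 ≈ 0.245
The largest is 0.413, so ransomware staging is most probable.

ransomware staging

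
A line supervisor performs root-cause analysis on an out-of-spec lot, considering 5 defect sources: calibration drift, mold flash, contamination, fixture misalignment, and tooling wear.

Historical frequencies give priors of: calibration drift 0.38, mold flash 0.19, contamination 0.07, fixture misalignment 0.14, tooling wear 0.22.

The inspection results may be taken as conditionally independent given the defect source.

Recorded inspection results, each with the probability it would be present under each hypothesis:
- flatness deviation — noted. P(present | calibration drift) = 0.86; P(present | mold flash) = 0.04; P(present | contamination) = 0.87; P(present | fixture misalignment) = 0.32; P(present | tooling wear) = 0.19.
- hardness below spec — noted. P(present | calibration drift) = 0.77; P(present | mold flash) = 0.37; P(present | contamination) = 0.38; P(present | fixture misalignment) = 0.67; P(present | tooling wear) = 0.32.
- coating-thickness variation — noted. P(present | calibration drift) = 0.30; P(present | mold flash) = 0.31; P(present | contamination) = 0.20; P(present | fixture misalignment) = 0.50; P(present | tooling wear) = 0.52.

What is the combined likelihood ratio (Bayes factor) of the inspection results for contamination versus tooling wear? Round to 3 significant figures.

Joint likelihood of the inspection result pattern under each hypothesis:
  contamination: 0.87 × 0.38 × 0.20 = 0.06612
  tooling wear: 0.19 × 0.32 × 0.52 = 0.031616
Bayes factor = 0.06612 / 0.031616 ≈ 2.09

2.09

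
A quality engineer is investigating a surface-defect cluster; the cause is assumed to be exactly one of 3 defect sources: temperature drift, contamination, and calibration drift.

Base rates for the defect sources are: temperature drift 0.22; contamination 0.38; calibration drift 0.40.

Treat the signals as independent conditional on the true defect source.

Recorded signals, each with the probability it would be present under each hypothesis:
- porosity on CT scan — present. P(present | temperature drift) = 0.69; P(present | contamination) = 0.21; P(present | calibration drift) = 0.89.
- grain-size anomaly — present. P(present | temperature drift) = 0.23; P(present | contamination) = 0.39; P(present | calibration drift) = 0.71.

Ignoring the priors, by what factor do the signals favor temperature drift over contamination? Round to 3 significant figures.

The Bayes factor is the ratio of the joint likelihoods of the signal pattern under the two hypotheses.
  temperature drift: 0.69 × 0.23 = 0.1587
  contamination: 0.21 × 0.39 = 0.0819
Bayes factor = 0.1587 / 0.0819 ≈ 1.94

1.94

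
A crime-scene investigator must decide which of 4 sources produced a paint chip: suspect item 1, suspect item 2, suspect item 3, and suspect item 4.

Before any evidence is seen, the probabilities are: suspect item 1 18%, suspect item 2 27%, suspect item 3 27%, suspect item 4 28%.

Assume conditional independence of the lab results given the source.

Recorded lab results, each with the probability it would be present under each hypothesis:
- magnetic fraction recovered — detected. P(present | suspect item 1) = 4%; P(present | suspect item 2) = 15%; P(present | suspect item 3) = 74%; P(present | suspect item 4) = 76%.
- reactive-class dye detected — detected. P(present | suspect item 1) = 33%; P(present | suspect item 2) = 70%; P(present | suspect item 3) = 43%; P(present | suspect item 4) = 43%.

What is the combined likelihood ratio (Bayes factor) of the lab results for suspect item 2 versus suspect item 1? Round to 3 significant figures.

7.95

The Bayes factor is the ratio of the joint likelihoods of the lab result pattern under the two hypotheses.
  suspect item 2: 0.15 × 0.70 = 0.105
  suspect item 1: 0.04 × 0.33 = 0.0132
Bayes factor = 0.105 / 0.0132 ≈ 7.95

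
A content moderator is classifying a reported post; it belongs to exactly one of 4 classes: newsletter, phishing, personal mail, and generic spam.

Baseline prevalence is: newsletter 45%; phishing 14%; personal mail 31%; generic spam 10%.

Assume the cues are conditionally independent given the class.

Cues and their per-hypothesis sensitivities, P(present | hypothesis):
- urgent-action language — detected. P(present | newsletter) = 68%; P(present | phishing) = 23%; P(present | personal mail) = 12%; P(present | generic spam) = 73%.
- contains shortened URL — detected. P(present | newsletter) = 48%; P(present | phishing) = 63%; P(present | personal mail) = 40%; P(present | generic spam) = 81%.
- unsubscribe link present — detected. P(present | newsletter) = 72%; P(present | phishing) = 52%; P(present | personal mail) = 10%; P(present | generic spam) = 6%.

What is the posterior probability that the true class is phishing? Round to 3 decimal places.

By Bayes' rule with conditional independence, the unnormalized weight for each hypothesis is prior × ∏ likelihoods:
  newsletter: 0.45 × 0.68 × 0.48 × 0.72 = 0.10575
  phishing: 0.14 × 0.23 × 0.63 × 0.52 = 0.010549
  personal mail: 0.31 × 0.12 × 0.40 × 0.10 = 0.001488
  generic spam: 0.10 × 0.73 × 0.81 × 0.06 = 0.0035478
The unnormalized weights sum to 0.12134.
P(phishing | evidence) = 0.010549 / 0.12134 ≈ 0.087.

0.087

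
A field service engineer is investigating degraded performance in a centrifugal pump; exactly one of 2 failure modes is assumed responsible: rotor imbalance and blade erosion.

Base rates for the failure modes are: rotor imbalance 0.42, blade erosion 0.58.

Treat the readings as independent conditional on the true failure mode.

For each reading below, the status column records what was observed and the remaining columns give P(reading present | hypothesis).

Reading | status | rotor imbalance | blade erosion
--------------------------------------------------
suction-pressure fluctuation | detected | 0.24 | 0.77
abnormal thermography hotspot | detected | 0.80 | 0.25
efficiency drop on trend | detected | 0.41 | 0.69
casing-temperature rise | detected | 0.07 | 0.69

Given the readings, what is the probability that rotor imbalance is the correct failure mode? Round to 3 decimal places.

0.042

For each hypothesis, the unnormalized posterior weight is prior × product of the reading likelihoods:
  rotor imbalance: 0.42 × 0.24 × 0.80 × 0.41 × 0.07 = 0.0023144
  blade erosion: 0.58 × 0.77 × 0.25 × 0.69 × 0.69 = 0.053157
Normalizing constant Z = 0.0023144 + 0.053157 = 0.055471.
P(rotor imbalance | evidence) = 0.0023144 / 0.055471 ≈ 0.042.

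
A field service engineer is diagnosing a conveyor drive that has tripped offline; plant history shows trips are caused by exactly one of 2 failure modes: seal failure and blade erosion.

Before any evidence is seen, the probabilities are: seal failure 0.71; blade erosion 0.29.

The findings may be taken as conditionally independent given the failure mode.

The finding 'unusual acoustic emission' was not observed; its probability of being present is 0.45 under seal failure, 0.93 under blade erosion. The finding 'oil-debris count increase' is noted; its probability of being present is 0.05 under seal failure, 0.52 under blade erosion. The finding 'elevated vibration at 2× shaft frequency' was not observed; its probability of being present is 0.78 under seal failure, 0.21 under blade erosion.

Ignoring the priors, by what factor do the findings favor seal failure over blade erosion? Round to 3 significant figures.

Joint likelihood of the evidence pattern under each hypothesis (using 1 − P(present | H) for each absent finding):
  seal failure: (1 − 0.45) × 0.05 × (1 − 0.78) = 0.00605
  blade erosion: (1 − 0.93) × 0.52 × (1 − 0.21) = 0.028756
Bayes factor = 0.00605 / 0.028756 ≈ 0.210

0.210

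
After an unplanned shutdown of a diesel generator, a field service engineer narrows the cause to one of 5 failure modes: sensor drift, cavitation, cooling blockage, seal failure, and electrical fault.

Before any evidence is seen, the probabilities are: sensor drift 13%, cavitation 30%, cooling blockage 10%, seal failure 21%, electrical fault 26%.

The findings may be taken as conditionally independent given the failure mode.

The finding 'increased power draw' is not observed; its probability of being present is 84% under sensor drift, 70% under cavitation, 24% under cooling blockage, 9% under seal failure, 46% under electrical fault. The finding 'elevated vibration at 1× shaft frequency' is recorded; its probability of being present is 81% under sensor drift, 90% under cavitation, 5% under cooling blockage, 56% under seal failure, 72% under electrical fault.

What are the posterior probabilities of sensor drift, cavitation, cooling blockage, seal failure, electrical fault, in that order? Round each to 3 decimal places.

By Bayes' rule with conditional independence, the unnormalized weight for each hypothesis is prior × ∏ likelihoods (using 1 − P(present | H) for each absent finding):
  sensor drift: 0.13 × (1 − 0.84) × 0.81 = 0.016848
  cavitation: 0.30 × (1 − 0.70) × 0.90 = 0.081
  cooling blockage: 0.10 × (1 − 0.24) × 0.05 = 0.0038
  seal failure: 0.21 × (1 − 0.09) × 0.56 = 0.10702
  electrical fault: 0.26 × (1 − 0.46) × 0.72 = 0.10109
Normalizing constant Z = 0.016848 + 0.081 + 0.0038 + 0.10702 + 0.10109 = 0.30975.
P(sensor drift | evidence) = 0.016848 / 0.30975 ≈ 0.054
P(cavitation | evidence) = 0.081 / 0.30975 ≈ 0.261
P(cooling blockage | evidence) = 0.0038 / 0.30975 ≈ 0.012
P(seal failure | evidence) = 0.10702 / 0.30975 ≈ 0.345
P(electrical fault | evidence) = 0.10109 / 0.30975 ≈ 0.326

0.054, 0.261, 0.012, 0.345, 0.326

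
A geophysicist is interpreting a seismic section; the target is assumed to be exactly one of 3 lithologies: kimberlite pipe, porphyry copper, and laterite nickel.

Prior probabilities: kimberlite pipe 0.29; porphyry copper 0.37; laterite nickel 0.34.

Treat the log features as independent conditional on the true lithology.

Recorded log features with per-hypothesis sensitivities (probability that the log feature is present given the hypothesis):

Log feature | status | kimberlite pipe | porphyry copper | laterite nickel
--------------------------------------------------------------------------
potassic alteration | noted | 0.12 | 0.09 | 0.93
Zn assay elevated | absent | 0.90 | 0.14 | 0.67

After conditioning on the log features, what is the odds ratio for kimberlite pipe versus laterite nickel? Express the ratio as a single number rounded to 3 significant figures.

Unnormalized posterior weight (prior times the log feature likelihoods) for each of the two hypotheses (using 1 − P(present | H) for each absent log feature):
  kimberlite pipe: 0.29 × 0.12 × (1 − 0.90) = 0.00348
  laterite nickel: 0.34 × 0.93 × (1 − 0.67) = 0.10435
Posterior odds = 0.00348 / 0.10435 ≈ 0.0334.

0.0334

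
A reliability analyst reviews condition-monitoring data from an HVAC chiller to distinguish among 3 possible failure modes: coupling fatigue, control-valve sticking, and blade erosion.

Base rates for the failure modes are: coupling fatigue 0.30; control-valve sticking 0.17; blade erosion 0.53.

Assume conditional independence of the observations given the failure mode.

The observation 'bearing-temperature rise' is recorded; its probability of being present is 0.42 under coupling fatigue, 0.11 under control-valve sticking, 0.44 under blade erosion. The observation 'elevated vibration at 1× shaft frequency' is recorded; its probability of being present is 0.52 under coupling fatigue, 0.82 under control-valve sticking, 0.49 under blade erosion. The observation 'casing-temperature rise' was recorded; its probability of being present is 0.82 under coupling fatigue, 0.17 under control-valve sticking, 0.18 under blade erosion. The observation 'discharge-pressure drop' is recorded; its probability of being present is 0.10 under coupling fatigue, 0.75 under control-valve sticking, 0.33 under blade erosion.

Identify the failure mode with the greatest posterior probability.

By Bayes' rule with conditional independence, the unnormalized weight for each hypothesis is prior × ∏ likelihoods:
  coupling fatigue: 0.30 × 0.42 × 0.52 × 0.82 × 0.10 = 0.0053726
  control-valve sticking: 0.17 × 0.11 × 0.82 × 0.17 × 0.75 = 0.0019551
  blade erosion: 0.53 × 0.44 × 0.49 × 0.18 × 0.33 = 0.0067875
The unnormalized weights sum to 0.014115.
P(coupling fatigue | evidence) ≈ 0.0053726 / 0.014115 ≈ 0.381
P(control-valve sticking | evidence) ≈ 0.0019551 / 0.014115 ≈ 0.139
P(blade erosion | evidence) ≈ 0.0067875 / 0.014115 ≈ 0.481
The largest is 0.481, so blade erosion is most probable.

blade erosion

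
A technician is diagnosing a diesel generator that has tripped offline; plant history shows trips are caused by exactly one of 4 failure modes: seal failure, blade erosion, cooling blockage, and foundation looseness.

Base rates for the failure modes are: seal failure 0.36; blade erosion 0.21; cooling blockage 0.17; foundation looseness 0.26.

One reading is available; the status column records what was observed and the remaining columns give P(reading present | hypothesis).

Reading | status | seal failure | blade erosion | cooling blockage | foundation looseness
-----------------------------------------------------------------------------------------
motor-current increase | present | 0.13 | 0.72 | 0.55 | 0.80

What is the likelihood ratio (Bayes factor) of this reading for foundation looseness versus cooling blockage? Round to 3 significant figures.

1.45

Likelihood of this reading under each hypothesis:
  foundation looseness: 0.8
  cooling blockage: 0.55
Bayes factor = 0.8 / 0.55 ≈ 1.45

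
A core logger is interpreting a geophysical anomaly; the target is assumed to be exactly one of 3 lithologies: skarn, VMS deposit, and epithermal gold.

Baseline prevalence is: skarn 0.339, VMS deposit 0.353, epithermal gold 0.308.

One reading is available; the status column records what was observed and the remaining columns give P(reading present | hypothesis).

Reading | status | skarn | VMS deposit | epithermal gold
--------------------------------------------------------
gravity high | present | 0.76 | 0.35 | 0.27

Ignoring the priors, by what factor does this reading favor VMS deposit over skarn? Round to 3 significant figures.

0.461

Likelihood of this reading under each hypothesis:
  VMS deposit: 0.35
  skarn: 0.76
Bayes factor = 0.35 / 0.76 ≈ 0.461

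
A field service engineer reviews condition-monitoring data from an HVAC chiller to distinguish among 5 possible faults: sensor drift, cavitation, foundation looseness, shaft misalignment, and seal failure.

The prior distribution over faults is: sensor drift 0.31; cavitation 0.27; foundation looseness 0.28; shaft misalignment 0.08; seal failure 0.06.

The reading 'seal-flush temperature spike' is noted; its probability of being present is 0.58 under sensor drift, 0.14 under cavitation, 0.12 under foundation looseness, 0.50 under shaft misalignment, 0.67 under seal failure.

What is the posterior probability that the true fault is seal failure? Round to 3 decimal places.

0.121

Multiply each prior by the likelihood of the reading:
  sensor drift: 0.31 × 0.58 = 0.1798
  cavitation: 0.27 × 0.14 = 0.0378
  foundation looseness: 0.28 × 0.12 = 0.0336
  shaft misalignment: 0.08 × 0.50 = 0.04
  seal failure: 0.06 × 0.67 = 0.0402
The unnormalized weights sum to 0.3314.
P(seal failure | evidence) = 0.0402 / 0.3314 ≈ 0.121.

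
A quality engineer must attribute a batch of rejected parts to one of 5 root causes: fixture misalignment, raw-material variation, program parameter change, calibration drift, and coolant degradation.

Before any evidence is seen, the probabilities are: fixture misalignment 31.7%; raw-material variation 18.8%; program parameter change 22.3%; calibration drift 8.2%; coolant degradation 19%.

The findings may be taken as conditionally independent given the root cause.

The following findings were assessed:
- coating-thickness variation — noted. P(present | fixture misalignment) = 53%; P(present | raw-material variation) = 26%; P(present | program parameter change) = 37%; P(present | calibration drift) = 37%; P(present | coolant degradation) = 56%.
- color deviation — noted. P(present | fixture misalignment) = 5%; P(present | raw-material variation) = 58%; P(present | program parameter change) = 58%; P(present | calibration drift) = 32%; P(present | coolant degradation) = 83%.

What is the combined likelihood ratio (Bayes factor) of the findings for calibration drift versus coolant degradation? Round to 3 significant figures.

0.255

Take the product of per-finding likelihoods under each hypothesis, then divide.
  calibration drift: 0.37 × 0.32 = 0.1184
  coolant degradation: 0.56 × 0.83 = 0.4648
Bayes factor = 0.1184 / 0.4648 ≈ 0.255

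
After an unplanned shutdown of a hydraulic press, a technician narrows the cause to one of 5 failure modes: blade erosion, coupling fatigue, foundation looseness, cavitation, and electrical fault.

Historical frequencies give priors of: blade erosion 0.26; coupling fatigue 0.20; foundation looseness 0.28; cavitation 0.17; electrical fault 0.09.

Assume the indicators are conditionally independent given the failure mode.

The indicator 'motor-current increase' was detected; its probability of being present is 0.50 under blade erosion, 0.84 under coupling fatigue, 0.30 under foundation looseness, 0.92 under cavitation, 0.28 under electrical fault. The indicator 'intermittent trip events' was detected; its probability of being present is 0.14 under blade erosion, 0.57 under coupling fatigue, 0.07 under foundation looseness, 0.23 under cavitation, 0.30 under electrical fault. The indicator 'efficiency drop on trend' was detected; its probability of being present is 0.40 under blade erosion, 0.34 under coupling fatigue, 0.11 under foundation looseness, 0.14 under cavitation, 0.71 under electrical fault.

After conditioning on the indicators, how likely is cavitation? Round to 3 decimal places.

For each hypothesis, the unnormalized posterior weight is prior × product of the indicator likelihoods:
  blade erosion: 0.26 × 0.50 × 0.14 × 0.40 = 0.00728
  coupling fatigue: 0.20 × 0.84 × 0.57 × 0.34 = 0.032558
  foundation looseness: 0.28 × 0.30 × 0.07 × 0.11 = 0.0006468
  cavitation: 0.17 × 0.92 × 0.23 × 0.14 = 0.0050361
  electrical fault: 0.09 × 0.28 × 0.30 × 0.71 = 0.0053676
Normalizing constant Z = 0.00728 + 0.032558 + 0.0006468 + 0.0050361 + 0.0053676 = 0.050889.
P(cavitation | evidence) = 0.0050361 / 0.050889 ≈ 0.099.

0.099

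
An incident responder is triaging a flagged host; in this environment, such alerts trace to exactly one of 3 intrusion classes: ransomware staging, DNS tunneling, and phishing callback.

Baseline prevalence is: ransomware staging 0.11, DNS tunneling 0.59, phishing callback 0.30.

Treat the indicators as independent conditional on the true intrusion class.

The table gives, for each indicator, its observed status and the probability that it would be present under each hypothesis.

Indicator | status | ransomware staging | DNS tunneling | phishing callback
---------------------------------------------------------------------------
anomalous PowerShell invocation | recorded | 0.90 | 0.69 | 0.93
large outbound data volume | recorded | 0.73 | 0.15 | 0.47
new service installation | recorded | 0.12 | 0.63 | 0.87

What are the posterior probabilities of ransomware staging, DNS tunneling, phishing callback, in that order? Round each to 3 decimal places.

By Bayes' rule with conditional independence, the unnormalized weight for each hypothesis is prior × ∏ likelihoods:
  ransomware staging: 0.11 × 0.90 × 0.73 × 0.12 = 0.0086724
  DNS tunneling: 0.59 × 0.69 × 0.15 × 0.63 = 0.038471
  phishing callback: 0.30 × 0.93 × 0.47 × 0.87 = 0.11408
The unnormalized weights sum to 0.16123.
P(ransomware staging | evidence) = 0.0086724 / 0.16123 ≈ 0.054
P(DNS tunneling | evidence) = 0.038471 / 0.16123 ≈ 0.239
P(phishing callback | evidence) = 0.11408 / 0.16123 ≈ 0.708

0.054, 0.239, 0.708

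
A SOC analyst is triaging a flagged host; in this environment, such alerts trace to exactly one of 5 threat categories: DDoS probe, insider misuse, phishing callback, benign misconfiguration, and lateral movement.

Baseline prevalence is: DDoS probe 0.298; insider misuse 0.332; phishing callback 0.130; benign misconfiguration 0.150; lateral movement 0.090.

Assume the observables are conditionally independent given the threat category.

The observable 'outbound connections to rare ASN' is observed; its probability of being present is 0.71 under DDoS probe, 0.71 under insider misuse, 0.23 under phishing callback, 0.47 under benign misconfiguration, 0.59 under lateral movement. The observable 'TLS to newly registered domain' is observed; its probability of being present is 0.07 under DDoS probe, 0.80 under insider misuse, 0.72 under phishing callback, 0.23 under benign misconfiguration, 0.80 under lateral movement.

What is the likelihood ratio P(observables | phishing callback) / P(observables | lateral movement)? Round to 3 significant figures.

Take the product of per-observable likelihoods under each hypothesis, then divide.
  phishing callback: 0.23 × 0.72 = 0.1656
  lateral movement: 0.59 × 0.80 = 0.472
Bayes factor = 0.1656 / 0.472 ≈ 0.351

0.351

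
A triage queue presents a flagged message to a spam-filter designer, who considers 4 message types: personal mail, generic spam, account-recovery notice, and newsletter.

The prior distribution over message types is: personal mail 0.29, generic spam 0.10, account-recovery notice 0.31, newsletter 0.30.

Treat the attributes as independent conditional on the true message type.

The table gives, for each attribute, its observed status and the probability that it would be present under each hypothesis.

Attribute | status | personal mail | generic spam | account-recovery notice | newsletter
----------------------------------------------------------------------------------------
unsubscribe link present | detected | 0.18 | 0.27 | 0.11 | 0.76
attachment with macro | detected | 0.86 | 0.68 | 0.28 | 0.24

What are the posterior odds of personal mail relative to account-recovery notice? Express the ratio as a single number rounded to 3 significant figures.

4.70

Posterior odds equal prior odds times the likelihood ratio; only the two competing hypotheses matter.
  personal mail: 0.29 × 0.18 × 0.86 = 0.044892
  account-recovery notice: 0.31 × 0.11 × 0.28 = 0.009548
Posterior odds = 0.044892 / 0.009548 ≈ 4.70.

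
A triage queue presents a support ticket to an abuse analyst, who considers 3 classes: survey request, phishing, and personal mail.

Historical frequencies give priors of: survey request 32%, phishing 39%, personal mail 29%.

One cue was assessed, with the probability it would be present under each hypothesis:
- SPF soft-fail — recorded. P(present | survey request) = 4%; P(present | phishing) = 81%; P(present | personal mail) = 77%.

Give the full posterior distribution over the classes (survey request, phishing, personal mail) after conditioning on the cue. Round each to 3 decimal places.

0.023, 0.572, 0.405

By Bayes' rule, the unnormalized weight for each hypothesis is prior × likelihood:
  survey request: 0.32 × 0.04 = 0.0128
  phishing: 0.39 × 0.81 = 0.3159
  personal mail: 0.29 × 0.77 = 0.2233
Marginal likelihood of the evidence = 0.552.
P(survey request | evidence) = 0.0128 / 0.552 ≈ 0.023
P(phishing | evidence) = 0.3159 / 0.552 ≈ 0.572
P(personal mail | evidence) = 0.2233 / 0.552 ≈ 0.405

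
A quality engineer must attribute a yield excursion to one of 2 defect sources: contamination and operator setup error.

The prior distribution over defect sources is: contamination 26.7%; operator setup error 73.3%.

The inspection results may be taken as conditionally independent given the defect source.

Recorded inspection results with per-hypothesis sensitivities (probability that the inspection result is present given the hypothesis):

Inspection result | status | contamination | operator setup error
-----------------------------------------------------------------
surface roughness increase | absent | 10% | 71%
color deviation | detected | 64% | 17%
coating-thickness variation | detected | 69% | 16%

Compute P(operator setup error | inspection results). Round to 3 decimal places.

0.052

Multiply each prior by the joint likelihood of the inspection result pattern (using 1 − P(present | H) for each absent inspection result):
  contamination: 0.267 × (1 − 0.10) × 0.64 × 0.69 = 0.10612
  operator setup error: 0.733 × (1 − 0.71) × 0.17 × 0.16 = 0.0057819
Normalizing constant Z = 0.10612 + 0.0057819 = 0.1119.
P(operator setup error | evidence) = 0.0057819 / 0.1119 ≈ 0.052.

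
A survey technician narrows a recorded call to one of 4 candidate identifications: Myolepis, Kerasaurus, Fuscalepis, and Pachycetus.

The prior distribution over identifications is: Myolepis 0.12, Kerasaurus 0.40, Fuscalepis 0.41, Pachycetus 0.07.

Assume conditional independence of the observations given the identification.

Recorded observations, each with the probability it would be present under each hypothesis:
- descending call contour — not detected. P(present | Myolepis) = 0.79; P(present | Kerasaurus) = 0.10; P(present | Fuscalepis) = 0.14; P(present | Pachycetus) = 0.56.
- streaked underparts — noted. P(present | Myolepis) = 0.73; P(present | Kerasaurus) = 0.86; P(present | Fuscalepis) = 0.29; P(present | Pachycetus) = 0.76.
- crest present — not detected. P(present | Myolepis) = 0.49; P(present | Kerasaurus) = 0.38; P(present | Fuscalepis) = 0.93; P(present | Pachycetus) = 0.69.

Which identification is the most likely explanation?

Multiply each prior by the joint likelihood of the evidence pattern (using 1 − P(present | H) for each absent observation):
  Myolepis: 0.12 × (1 − 0.79) × 0.73 × (1 − 0.49) = 0.009382
  Kerasaurus: 0.40 × (1 − 0.10) × 0.86 × (1 − 0.38) = 0.19195
  Fuscalepis: 0.41 × (1 − 0.14) × 0.29 × (1 − 0.93) = 0.0071578
  Pachycetus: 0.07 × (1 − 0.56) × 0.76 × (1 − 0.69) = 0.0072565
Marginal likelihood of the evidence = 0.21575.
P(Myolepis | evidence) ≈ 0.009382 / 0.21575 ≈ 0.043
P(Kerasaurus | evidence) ≈ 0.19195 / 0.21575 ≈ 0.890
P(Fuscalepis | evidence) ≈ 0.0071578 / 0.21575 ≈ 0.033
P(Pachycetus | evidence) ≈ 0.0072565 / 0.21575 ≈ 0.034
The largest is 0.890, so Kerasaurus is most probable.

Kerasaurus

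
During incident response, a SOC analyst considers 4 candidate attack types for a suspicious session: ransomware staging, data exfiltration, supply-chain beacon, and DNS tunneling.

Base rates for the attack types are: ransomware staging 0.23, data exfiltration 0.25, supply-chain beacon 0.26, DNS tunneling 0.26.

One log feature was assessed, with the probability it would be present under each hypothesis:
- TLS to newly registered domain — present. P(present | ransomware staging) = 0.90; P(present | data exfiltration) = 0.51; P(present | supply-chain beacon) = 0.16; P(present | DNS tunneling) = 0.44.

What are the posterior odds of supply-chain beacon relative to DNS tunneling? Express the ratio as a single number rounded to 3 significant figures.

0.364

Unnormalized posterior weight (prior times the log feature likelihood) for each of the two hypotheses:
  supply-chain beacon: 0.26 × 0.16 = 0.0416
  DNS tunneling: 0.26 × 0.44 = 0.1144
Odds(supply-chain beacon : DNS tunneling) = 0.0416 / 0.1144 ≈ 0.364.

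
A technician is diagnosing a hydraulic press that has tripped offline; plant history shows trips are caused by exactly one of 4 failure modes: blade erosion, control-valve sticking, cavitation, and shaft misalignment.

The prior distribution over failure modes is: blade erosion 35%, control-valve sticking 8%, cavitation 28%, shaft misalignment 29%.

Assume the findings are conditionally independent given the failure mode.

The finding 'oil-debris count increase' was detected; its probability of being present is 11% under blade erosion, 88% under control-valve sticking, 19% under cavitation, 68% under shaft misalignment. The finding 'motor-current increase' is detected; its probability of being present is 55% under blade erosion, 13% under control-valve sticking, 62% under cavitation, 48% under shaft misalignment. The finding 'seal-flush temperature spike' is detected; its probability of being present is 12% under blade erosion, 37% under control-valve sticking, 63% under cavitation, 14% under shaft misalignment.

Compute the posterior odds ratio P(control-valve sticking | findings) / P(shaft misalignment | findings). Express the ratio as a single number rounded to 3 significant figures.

0.256

Posterior odds equal prior odds times the likelihood ratio; only the two competing hypotheses matter.
  control-valve sticking: 0.08 × 0.88 × 0.13 × 0.37 = 0.0033862
  shaft misalignment: 0.29 × 0.68 × 0.48 × 0.14 = 0.013252
Posterior odds = 0.0033862 / 0.013252 ≈ 0.256.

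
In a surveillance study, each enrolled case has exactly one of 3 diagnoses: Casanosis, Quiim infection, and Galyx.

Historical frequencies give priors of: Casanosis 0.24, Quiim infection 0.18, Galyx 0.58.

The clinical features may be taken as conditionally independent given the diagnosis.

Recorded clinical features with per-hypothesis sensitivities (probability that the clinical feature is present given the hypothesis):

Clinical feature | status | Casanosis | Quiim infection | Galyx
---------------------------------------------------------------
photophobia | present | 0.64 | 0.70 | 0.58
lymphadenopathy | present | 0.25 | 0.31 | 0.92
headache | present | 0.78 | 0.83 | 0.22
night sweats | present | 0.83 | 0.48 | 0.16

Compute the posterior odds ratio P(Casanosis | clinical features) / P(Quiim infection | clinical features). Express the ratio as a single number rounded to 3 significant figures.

Unnormalized posterior weight (prior times the clinical feature likelihoods) for each of the two hypotheses:
  Casanosis: 0.24 × 0.64 × 0.25 × 0.78 × 0.83 = 0.02486
  Quiim infection: 0.18 × 0.70 × 0.31 × 0.83 × 0.48 = 0.015562
Odds(Casanosis : Quiim infection) = 0.02486 / 0.015562 ≈ 1.60.

1.60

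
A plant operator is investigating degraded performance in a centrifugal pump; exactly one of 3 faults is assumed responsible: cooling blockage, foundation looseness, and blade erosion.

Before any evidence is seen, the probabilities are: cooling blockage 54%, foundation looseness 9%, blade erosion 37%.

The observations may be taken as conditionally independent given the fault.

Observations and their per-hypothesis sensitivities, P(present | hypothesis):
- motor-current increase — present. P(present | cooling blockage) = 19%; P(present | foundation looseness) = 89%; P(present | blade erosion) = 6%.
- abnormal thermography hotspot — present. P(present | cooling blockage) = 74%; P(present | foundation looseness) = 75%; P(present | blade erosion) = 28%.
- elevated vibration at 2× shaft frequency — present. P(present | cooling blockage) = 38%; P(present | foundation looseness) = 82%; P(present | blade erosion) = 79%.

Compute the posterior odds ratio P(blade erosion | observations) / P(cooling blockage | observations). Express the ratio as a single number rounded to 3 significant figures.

Unnormalized posterior weight (prior times the observation likelihoods) for each of the two hypotheses:
  blade erosion: 0.37 × 0.06 × 0.28 × 0.79 = 0.0049106
  cooling blockage: 0.54 × 0.19 × 0.74 × 0.38 = 0.028851
Posterior odds = 0.0049106 / 0.028851 ≈ 0.170.

0.170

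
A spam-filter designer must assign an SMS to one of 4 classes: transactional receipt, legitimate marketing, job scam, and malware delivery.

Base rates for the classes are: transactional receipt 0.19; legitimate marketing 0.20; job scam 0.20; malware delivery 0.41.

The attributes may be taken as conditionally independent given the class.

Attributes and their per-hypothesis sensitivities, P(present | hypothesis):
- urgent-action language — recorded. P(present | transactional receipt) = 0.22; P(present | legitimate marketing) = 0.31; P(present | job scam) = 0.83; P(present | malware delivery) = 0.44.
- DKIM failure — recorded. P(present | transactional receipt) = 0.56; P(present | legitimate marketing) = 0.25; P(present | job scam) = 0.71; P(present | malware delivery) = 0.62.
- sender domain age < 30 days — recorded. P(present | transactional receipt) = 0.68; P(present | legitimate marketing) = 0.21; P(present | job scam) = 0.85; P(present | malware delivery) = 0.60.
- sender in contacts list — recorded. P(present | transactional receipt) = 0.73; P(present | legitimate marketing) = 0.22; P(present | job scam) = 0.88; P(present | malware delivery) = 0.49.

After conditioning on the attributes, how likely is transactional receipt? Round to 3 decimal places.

For each hypothesis, the unnormalized posterior weight is prior × product of the attribute likelihoods:
  transactional receipt: 0.19 × 0.22 × 0.56 × 0.68 × 0.73 = 0.01162
  legitimate marketing: 0.20 × 0.31 × 0.25 × 0.21 × 0.22 = 0.0007161
  job scam: 0.20 × 0.83 × 0.71 × 0.85 × 0.88 = 0.088159
  malware delivery: 0.41 × 0.44 × 0.62 × 0.60 × 0.49 = 0.032883
Normalizing constant Z = 0.01162 + 0.0007161 + 0.088159 + 0.032883 = 0.13338.
P(transactional receipt | evidence) = 0.01162 / 0.13338 ≈ 0.087.

0.087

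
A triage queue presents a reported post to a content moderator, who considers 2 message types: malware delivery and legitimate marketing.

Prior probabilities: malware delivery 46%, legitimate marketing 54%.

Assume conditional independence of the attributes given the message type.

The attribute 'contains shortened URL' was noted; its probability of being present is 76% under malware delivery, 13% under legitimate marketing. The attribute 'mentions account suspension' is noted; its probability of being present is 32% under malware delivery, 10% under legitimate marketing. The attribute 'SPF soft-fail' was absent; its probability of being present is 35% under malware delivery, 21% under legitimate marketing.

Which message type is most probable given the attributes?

malware delivery

By Bayes' rule with conditional independence, the unnormalized weight for each hypothesis is prior × ∏ likelihoods (using 1 − P(present | H) for each absent attribute):
  malware delivery: 0.46 × 0.76 × 0.32 × (1 − 0.35) = 0.072717
  legitimate marketing: 0.54 × 0.13 × 0.10 × (1 − 0.21) = 0.0055458
Marginal likelihood of the evidence = 0.078263.
P(malware delivery | evidence) ≈ 0.072717 / 0.078263 ≈ 0.929
P(legitimate marketing | evidence) ≈ 0.0055458 / 0.078263 ≈ 0.071
The largest is 0.929, so malware delivery is most probable.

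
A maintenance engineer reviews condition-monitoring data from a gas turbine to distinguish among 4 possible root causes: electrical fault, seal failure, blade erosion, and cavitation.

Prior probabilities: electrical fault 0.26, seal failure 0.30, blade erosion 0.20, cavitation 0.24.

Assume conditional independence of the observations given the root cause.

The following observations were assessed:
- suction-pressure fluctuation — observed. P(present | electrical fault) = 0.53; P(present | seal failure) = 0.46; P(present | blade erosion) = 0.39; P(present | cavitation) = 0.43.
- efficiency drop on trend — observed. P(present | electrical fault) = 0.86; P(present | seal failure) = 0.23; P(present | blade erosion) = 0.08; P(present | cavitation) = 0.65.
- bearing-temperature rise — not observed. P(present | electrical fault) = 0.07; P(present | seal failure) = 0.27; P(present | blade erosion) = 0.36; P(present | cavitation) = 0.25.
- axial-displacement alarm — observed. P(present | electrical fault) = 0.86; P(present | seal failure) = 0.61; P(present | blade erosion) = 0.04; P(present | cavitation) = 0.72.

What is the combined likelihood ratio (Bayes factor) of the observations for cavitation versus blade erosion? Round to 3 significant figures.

189

The Bayes factor is the ratio of the joint likelihoods of the evidence pattern under the two hypotheses (using 1 − P(present | H) for each absent observation).
  cavitation: 0.43 × 0.65 × (1 − 0.25) × 0.72 = 0.15093
  blade erosion: 0.39 × 0.08 × (1 − 0.36) × 0.04 = 0.00079872
Bayes factor = 0.15093 / 0.00079872 ≈ 189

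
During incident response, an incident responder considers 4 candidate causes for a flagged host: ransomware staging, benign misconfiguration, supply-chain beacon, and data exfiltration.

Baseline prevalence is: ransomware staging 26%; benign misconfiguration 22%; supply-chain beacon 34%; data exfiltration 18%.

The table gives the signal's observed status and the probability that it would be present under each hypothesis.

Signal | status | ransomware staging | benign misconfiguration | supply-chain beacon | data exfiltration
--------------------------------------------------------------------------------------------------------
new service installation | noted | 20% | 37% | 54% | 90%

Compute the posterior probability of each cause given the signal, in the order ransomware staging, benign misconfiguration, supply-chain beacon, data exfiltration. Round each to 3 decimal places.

0.109, 0.170, 0.383, 0.338

By Bayes' rule, the unnormalized weight for each hypothesis is prior × likelihood:
  ransomware staging: 0.26 × 0.20 = 0.052
  benign misconfiguration: 0.22 × 0.37 = 0.0814
  supply-chain beacon: 0.34 × 0.54 = 0.1836
  data exfiltration: 0.18 × 0.90 = 0.162
Normalizing constant Z = 0.052 + 0.0814 + 0.1836 + 0.162 = 0.479.
P(ransomware staging | evidence) = 0.052 / 0.479 ≈ 0.109
P(benign misconfiguration | evidence) = 0.0814 / 0.479 ≈ 0.170
P(supply-chain beacon | evidence) = 0.1836 / 0.479 ≈ 0.383
P(data exfiltration | evidence) = 0.162 / 0.479 ≈ 0.338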